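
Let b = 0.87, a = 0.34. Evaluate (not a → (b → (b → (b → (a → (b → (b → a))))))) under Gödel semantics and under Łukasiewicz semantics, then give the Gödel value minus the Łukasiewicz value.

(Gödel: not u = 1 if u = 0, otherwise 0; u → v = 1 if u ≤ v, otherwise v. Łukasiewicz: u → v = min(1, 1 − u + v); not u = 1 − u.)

Gödel evaluation:
  not a: Gödel ¬ of 0.34 = 0 (operand ≠ 0)
  (b → a): 0.87 > 0.34, so result = 0.34
  (b → (b → a)): 0.87 > 0.34, so result = 0.34
  (a → (b → (b → a))): 0.34 ≤ 0.34, so result = 1
  (b → (a → (b → (b → a)))): 0.87 ≤ 1, so result = 1
  (b → (b → (a → (b → (b → a))))): 0.87 ≤ 1, so result = 1
  (b → (b → (b → (a → (b → (b → a)))))): 0.87 ≤ 1, so result = 1
  (not a → (b → (b → (b → (a → (b → (b → a))))))): 0 ≤ 1, so result = 1
  Gödel value = 1
Łukasiewicz evaluation:
  not a: Łukasiewicz ¬ gives 1 − 0.34 = 0.66
  (b → a): min(1, 1 − 0.87 + 0.34) = 0.47
  (b → (b → a)): min(1, 1 − 0.87 + 0.47) = 0.6
  (a → (b → (b → a))): min(1, 1 − 0.34 + 0.6) = 1
  (b → (a → (b → (b → a)))): min(1, 1 − 0.87 + 1) = 1
  (b → (b → (a → (b → (b → a))))): min(1, 1 − 0.87 + 1) = 1
  (b → (b → (b → (a → (b → (b → a)))))): min(1, 1 − 0.87 + 1) = 1
  (not a → (b → (b → (b → (a → (b → (b → a))))))): min(1, 1 − 0.66 + 1) = 1
  Łukasiewicz value = 1
Difference: 1 − 1 = 0.00

0.00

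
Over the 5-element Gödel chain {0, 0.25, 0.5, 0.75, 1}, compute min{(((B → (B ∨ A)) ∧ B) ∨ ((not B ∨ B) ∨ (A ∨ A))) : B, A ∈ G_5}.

0.25

The minimum is attained at B = 0.25, A = 0:
  (B ∨ A) = max(0.25, 0) = 0.25
  (B → (B ∨ A)): 0.25 ≤ 0.25, so result = 1
  ((B → (B ∨ A)) ∧ B) = min(1, 0.25) = 0.25
  not B: Gödel ¬ of 0.25 = 0 (operand ≠ 0)
  (not B ∨ B) = max(0, 0.25) = 0.25
  (A ∨ A) = max(0, 0) = 0
  ((not B ∨ B) ∨ (A ∨ A)) = max(0.25, 0) = 0.25
  (((B → (B ∨ A)) ∧ B) ∨ ((not B ∨ B) ∨ (A ∨ A))) = max(0.25, 0.25) = 0.25
Checking all 25 assignments confirms none give a value below 0.25.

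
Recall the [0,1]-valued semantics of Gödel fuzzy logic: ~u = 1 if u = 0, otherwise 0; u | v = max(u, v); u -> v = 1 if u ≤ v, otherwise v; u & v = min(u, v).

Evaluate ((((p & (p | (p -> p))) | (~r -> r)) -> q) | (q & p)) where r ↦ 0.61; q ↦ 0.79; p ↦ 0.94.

(p -> p): 0.94 ≤ 0.94, so result = 1
(p | (p -> p)) = max(0.94, 1) = 1
(p & (p | (p -> p))) = min(0.94, 1) = 0.94
~r: Gödel ¬ of 0.61 = 0 (operand ≠ 0)
(~r -> r): 0 ≤ 0.61, so result = 1
((p & (p | (p -> p))) | (~r -> r)) = max(0.94, 1) = 1
(((p & (p | (p -> p))) | (~r -> r)) -> q): 1 > 0.79, so result = 0.79
(q & p) = min(0.79, 0.94) = 0.79
((((p & (p | (p -> p))) | (~r -> r)) -> q) | (q & p)) = max(0.79, 0.79) = 0.79

0.79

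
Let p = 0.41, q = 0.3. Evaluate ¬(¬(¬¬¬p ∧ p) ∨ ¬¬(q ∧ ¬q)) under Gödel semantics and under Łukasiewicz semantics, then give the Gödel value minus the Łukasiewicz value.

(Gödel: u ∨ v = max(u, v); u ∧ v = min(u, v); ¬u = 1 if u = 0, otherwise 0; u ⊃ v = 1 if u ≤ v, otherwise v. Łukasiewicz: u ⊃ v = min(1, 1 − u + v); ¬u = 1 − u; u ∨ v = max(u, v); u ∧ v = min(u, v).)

Gödel evaluation:
  ¬p: Gödel ¬ of 0.41 = 0 (operand ≠ 0)
  ¬¬p: Gödel ¬ of 0 = 1 (operand is 0)
  ¬¬¬p: Gödel ¬ of 1 = 0 (operand ≠ 0)
  (¬¬¬p ∧ p) = min(0, 0.41) = 0
  ¬(¬¬¬p ∧ p): Gödel ¬ of 0 = 1 (operand is 0)
  ¬q: Gödel ¬ of 0.3 = 0 (operand ≠ 0)
  (q ∧ ¬q) = min(0.3, 0) = 0
  ¬(q ∧ ¬q): Gödel ¬ of 0 = 1 (operand is 0)
  ¬¬(q ∧ ¬q): Gödel ¬ of 1 = 0 (operand ≠ 0)
  (¬(¬¬¬p ∧ p) ∨ ¬¬(q ∧ ¬q)) = max(1, 0) = 1
  ¬(¬(¬¬¬p ∧ p) ∨ ¬¬(q ∧ ¬q)): Gödel ¬ of 1 = 0 (operand ≠ 0)
  Gödel value = 0
Łukasiewicz evaluation:
  ¬p: Łukasiewicz ¬ gives 1 − 0.41 = 0.59
  ¬¬p: Łukasiewicz ¬ gives 1 − 0.59 = 0.41
  ¬¬¬p: Łukasiewicz ¬ gives 1 − 0.41 = 0.59
  (¬¬¬p ∧ p) = min(0.59, 0.41) = 0.41
  ¬(¬¬¬p ∧ p): Łukasiewicz ¬ gives 1 − 0.41 = 0.59
  ¬q: Łukasiewicz ¬ gives 1 − 0.3 = 0.7
  (q ∧ ¬q) = min(0.3, 0.7) = 0.3
  ¬(q ∧ ¬q): Łukasiewicz ¬ gives 1 − 0.3 = 0.7
  ¬¬(q ∧ ¬q): Łukasiewicz ¬ gives 1 − 0.7 = 0.3
  (¬(¬¬¬p ∧ p) ∨ ¬¬(q ∧ ¬q)) = max(0.59, 0.3) = 0.59
  ¬(¬(¬¬¬p ∧ p) ∨ ¬¬(q ∧ ¬q)): Łukasiewicz ¬ gives 1 − 0.59 = 0.41
  Łukasiewicz value = 0.41
Difference: 0 − 0.41 = -0.41

-0.41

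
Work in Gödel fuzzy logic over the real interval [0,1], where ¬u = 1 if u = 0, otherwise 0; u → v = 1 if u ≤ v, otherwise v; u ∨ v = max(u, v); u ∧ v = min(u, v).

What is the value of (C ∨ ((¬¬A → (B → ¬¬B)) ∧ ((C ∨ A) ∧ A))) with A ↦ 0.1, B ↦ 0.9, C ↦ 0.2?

0.20

¬A: Gödel ¬ of 0.1 = 0 (operand ≠ 0)
¬¬A: Gödel ¬ of 0 = 1 (operand is 0)
¬B: Gödel ¬ of 0.9 = 0 (operand ≠ 0)
¬¬B: Gödel ¬ of 0 = 1 (operand is 0)
(B → ¬¬B): 0.9 ≤ 1, so result = 1
(¬¬A → (B → ¬¬B)): 1 ≤ 1, so result = 1
(C ∨ A) = max(0.2, 0.1) = 0.2
((C ∨ A) ∧ A) = min(0.2, 0.1) = 0.1
((¬¬A → (B → ¬¬B)) ∧ ((C ∨ A) ∧ A)) = min(1, 0.1) = 0.1
(C ∨ ((¬¬A → (B → ¬¬B)) ∧ ((C ∨ A) ∧ A))) = max(0.2, 0.1) = 0.2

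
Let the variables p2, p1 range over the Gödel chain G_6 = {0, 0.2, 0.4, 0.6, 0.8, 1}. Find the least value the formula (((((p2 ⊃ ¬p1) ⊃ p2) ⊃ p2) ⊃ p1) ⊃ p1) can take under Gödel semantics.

The minimum is attained at p2 = 0.2, p1 = 0.2:
  ¬p1: Gödel ¬ of 0.2 = 0 (operand ≠ 0)
  (p2 ⊃ ¬p1): 0.2 > 0, so result = 0
  ((p2 ⊃ ¬p1) ⊃ p2): 0 ≤ 0.2, so result = 1
  (((p2 ⊃ ¬p1) ⊃ p2) ⊃ p2): 1 > 0.2, so result = 0.2
  ((((p2 ⊃ ¬p1) ⊃ p2) ⊃ p2) ⊃ p1): 0.2 ≤ 0.2, so result = 1
  (((((p2 ⊃ ¬p1) ⊃ p2) ⊃ p2) ⊃ p1) ⊃ p1): 1 > 0.2, so result = 0.2
Checking all 36 assignments confirms none give a value below 0.20.

0.20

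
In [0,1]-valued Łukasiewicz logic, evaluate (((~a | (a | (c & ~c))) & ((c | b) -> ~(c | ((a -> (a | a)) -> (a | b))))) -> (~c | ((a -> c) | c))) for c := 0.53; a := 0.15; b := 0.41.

1.00

~a: Łukasiewicz ¬ gives 1 − 0.15 = 0.85
~c: Łukasiewicz ¬ gives 1 − 0.53 = 0.47
(c & ~c) = min(0.53, 0.47) = 0.47
(a | (c & ~c)) = max(0.15, 0.47) = 0.47
(~a | (a | (c & ~c))) = max(0.85, 0.47) = 0.85
(c | b) = max(0.53, 0.41) = 0.53
(a | a) = max(0.15, 0.15) = 0.15
(a -> (a | a)): min(1, 1 − 0.15 + 0.15) = 1
(a | b) = max(0.15, 0.41) = 0.41
((a -> (a | a)) -> (a | b)): min(1, 1 − 1 + 0.41) = 0.41
(c | ((a -> (a | a)) -> (a | b))) = max(0.53, 0.41) = 0.53
~(c | ((a -> (a | a)) -> (a | b))): Łukasiewicz ¬ gives 1 − 0.53 = 0.47
((c | b) -> ~(c | ((a -> (a | a)) -> (a | b)))): min(1, 1 − 0.53 + 0.47) = 0.94
((~a | (a | (c & ~c))) & ((c | b) -> ~(c | ((a -> (a | a)) -> (a | b))))) = min(0.85, 0.94) = 0.85
~c: Łukasiewicz ¬ gives 1 − 0.53 = 0.47
(a -> c): min(1, 1 − 0.15 + 0.53) = 1
((a -> c) | c) = max(1, 0.53) = 1
(~c | ((a -> c) | c)) = max(0.47, 1) = 1
(((~a | (a | (c & ~c))) & ((c | b) -> ~(c | ((a -> (a | a)) -> (a | b))))) -> (~c | ((a -> c) | c))): min(1, 1 − 0.85 + 1) = 1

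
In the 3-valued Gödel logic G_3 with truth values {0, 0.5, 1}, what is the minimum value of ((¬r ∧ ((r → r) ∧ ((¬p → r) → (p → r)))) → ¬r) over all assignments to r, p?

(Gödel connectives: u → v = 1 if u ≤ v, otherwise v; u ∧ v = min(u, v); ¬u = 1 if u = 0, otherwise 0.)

1.00

Every assignment gives 1. For instance at r = 0, p = 0:
  ¬r: Gödel ¬ of 0 = 1 (operand is 0)
  (r → r): 0 ≤ 0, so result = 1
  ¬p: Gödel ¬ of 0 = 1 (operand is 0)
  (¬p → r): 1 > 0, so result = 0
  (p → r): 0 ≤ 0, so result = 1
  ((¬p → r) → (p → r)): 0 ≤ 1, so result = 1
  ((r → r) ∧ ((¬p → r) → (p → r))) = min(1, 1) = 1
  (¬r ∧ ((r → r) ∧ ((¬p → r) → (p → r)))) = min(1, 1) = 1
  ¬r: Gödel ¬ of 0 = 1 (operand is 0)
  ((¬r ∧ ((r → r) ∧ ((¬p → r) → (p → r)))) → ¬r): 1 ≤ 1, so result = 1
All 9 assignments give value 1 — the formula is a G_3-tautology.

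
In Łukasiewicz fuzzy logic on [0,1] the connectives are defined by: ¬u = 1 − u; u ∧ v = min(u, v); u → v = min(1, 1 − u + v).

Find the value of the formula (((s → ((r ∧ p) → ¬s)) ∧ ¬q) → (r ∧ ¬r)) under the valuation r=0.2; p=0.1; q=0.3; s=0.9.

(r ∧ p) = min(0.2, 0.1) = 0.1
¬s: Łukasiewicz ¬ gives 1 − 0.9 = 0.1
((r ∧ p) → ¬s): min(1, 1 − 0.1 + 0.1) = 1
(s → ((r ∧ p) → ¬s)): min(1, 1 − 0.9 + 1) = 1
¬q: Łukasiewicz ¬ gives 1 − 0.3 = 0.7
((s → ((r ∧ p) → ¬s)) ∧ ¬q) = min(1, 0.7) = 0.7
¬r: Łukasiewicz ¬ gives 1 − 0.2 = 0.8
(r ∧ ¬r) = min(0.2, 0.8) = 0.2
(((s → ((r ∧ p) → ¬s)) ∧ ¬q) → (r ∧ ¬r)): min(1, 1 − 0.7 + 0.2) = 0.5

0.50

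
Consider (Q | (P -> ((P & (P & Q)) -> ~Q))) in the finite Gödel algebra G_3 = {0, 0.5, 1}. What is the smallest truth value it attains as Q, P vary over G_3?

The minimum is attained at Q = 0.5, P = 0.5:
  (P & Q) = min(0.5, 0.5) = 0.5
  (P & (P & Q)) = min(0.5, 0.5) = 0.5
  ~Q: Gödel ¬ of 0.5 = 0 (operand ≠ 0)
  ((P & (P & Q)) -> ~Q): 0.5 > 0, so result = 0
  (P -> ((P & (P & Q)) -> ~Q)): 0.5 > 0, so result = 0
  (Q | (P -> ((P & (P & Q)) -> ~Q))) = max(0.5, 0) = 0.5
Checking all 9 assignments confirms none give a value below 0.50.

0.50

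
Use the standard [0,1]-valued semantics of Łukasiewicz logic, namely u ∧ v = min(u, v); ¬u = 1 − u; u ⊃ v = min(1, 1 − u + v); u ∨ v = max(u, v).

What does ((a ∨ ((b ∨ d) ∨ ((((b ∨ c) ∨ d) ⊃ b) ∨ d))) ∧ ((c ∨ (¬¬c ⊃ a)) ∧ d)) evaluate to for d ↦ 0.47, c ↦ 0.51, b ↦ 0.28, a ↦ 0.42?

(b ∨ d) = max(0.28, 0.47) = 0.47
(b ∨ c) = max(0.28, 0.51) = 0.51
((b ∨ c) ∨ d) = max(0.51, 0.47) = 0.51
(((b ∨ c) ∨ d) ⊃ b): min(1, 1 − 0.51 + 0.28) = 0.77
((((b ∨ c) ∨ d) ⊃ b) ∨ d) = max(0.77, 0.47) = 0.77
((b ∨ d) ∨ ((((b ∨ c) ∨ d) ⊃ b) ∨ d)) = max(0.47, 0.77) = 0.77
(a ∨ ((b ∨ d) ∨ ((((b ∨ c) ∨ d) ⊃ b) ∨ d))) = max(0.42, 0.77) = 0.77
¬c: Łukasiewicz ¬ gives 1 − 0.51 = 0.49
¬¬c: Łukasiewicz ¬ gives 1 − 0.49 = 0.51
(¬¬c ⊃ a): min(1, 1 − 0.51 + 0.42) = 0.91
(c ∨ (¬¬c ⊃ a)) = max(0.51, 0.91) = 0.91
((c ∨ (¬¬c ⊃ a)) ∧ d) = min(0.91, 0.47) = 0.47
((a ∨ ((b ∨ d) ∨ ((((b ∨ c) ∨ d) ⊃ b) ∨ d))) ∧ ((c ∨ (¬¬c ⊃ a)) ∧ d)) = min(0.77, 0.47) = 0.47

0.47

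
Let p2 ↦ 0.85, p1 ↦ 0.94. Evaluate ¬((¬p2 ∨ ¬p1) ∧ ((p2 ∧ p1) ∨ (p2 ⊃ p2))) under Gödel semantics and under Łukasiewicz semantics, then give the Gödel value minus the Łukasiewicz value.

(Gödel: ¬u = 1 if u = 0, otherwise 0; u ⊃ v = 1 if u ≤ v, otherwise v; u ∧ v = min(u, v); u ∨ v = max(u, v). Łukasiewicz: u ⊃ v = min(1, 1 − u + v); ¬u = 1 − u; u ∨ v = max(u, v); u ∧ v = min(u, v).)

Gödel evaluation:
  ¬p2: Gödel ¬ of 0.85 = 0 (operand ≠ 0)
  ¬p1: Gödel ¬ of 0.94 = 0 (operand ≠ 0)
  (¬p2 ∨ ¬p1) = max(0, 0) = 0
  (p2 ∧ p1) = min(0.85, 0.94) = 0.85
  (p2 ⊃ p2): 0.85 ≤ 0.85, so result = 1
  ((p2 ∧ p1) ∨ (p2 ⊃ p2)) = max(0.85, 1) = 1
  ((¬p2 ∨ ¬p1) ∧ ((p2 ∧ p1) ∨ (p2 ⊃ p2))) = min(0, 1) = 0
  ¬((¬p2 ∨ ¬p1) ∧ ((p2 ∧ p1) ∨ (p2 ⊃ p2))): Gödel ¬ of 0 = 1 (operand is 0)
  Gödel value = 1
Łukasiewicz evaluation:
  ¬p2: Łukasiewicz ¬ gives 1 − 0.85 = 0.15
  ¬p1: Łukasiewicz ¬ gives 1 − 0.94 = 0.06
  (¬p2 ∨ ¬p1) = max(0.15, 0.06) = 0.15
  (p2 ∧ p1) = min(0.85, 0.94) = 0.85
  (p2 ⊃ p2): min(1, 1 − 0.85 + 0.85) = 1
  ((p2 ∧ p1) ∨ (p2 ⊃ p2)) = max(0.85, 1) = 1
  ((¬p2 ∨ ¬p1) ∧ ((p2 ∧ p1) ∨ (p2 ⊃ p2))) = min(0.15, 1) = 0.15
  ¬((¬p2 ∨ ¬p1) ∧ ((p2 ∧ p1) ∨ (p2 ⊃ p2))): Łukasiewicz ¬ gives 1 − 0.15 = 0.85
  Łukasiewicz value = 0.85
Difference: 1 − 0.85 = 0.15

0.15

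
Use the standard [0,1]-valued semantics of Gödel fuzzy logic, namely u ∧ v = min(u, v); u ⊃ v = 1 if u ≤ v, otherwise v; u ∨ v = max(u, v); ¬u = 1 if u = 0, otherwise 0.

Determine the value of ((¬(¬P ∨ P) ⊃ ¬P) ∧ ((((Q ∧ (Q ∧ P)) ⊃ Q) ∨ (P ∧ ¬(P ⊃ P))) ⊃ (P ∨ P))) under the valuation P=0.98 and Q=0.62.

0.98

¬P: Gödel ¬ of 0.98 = 0 (operand ≠ 0)
(¬P ∨ P) = max(0, 0.98) = 0.98
¬(¬P ∨ P): Gödel ¬ of 0.98 = 0 (operand ≠ 0)
¬P: Gödel ¬ of 0.98 = 0 (operand ≠ 0)
(¬(¬P ∨ P) ⊃ ¬P): 0 ≤ 0, so result = 1
(Q ∧ P) = min(0.62, 0.98) = 0.62
(Q ∧ (Q ∧ P)) = min(0.62, 0.62) = 0.62
((Q ∧ (Q ∧ P)) ⊃ Q): 0.62 ≤ 0.62, so result = 1
(P ⊃ P): 0.98 ≤ 0.98, so result = 1
¬(P ⊃ P): Gödel ¬ of 1 = 0 (operand ≠ 0)
(P ∧ ¬(P ⊃ P)) = min(0.98, 0) = 0
(((Q ∧ (Q ∧ P)) ⊃ Q) ∨ (P ∧ ¬(P ⊃ P))) = max(1, 0) = 1
(P ∨ P) = max(0.98, 0.98) = 0.98
((((Q ∧ (Q ∧ P)) ⊃ Q) ∨ (P ∧ ¬(P ⊃ P))) ⊃ (P ∨ P)): 1 > 0.98, so result = 0.98
((¬(¬P ∨ P) ⊃ ¬P) ∧ ((((Q ∧ (Q ∧ P)) ⊃ Q) ∨ (P ∧ ¬(P ⊃ P))) ⊃ (P ∨ P))) = min(1, 0.98) = 0.98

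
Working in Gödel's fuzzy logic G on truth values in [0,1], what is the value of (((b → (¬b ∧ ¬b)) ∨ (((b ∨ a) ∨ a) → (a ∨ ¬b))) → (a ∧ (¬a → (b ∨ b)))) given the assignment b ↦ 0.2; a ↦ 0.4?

0.40

¬b: Gödel ¬ of 0.2 = 0 (operand ≠ 0)
¬b: Gödel ¬ of 0.2 = 0 (operand ≠ 0)
(¬b ∧ ¬b) = min(0, 0) = 0
(b → (¬b ∧ ¬b)): 0.2 > 0, so result = 0
(b ∨ a) = max(0.2, 0.4) = 0.4
((b ∨ a) ∨ a) = max(0.4, 0.4) = 0.4
¬b: Gödel ¬ of 0.2 = 0 (operand ≠ 0)
(a ∨ ¬b) = max(0.4, 0) = 0.4
(((b ∨ a) ∨ a) → (a ∨ ¬b)): 0.4 ≤ 0.4, so result = 1
((b → (¬b ∧ ¬b)) ∨ (((b ∨ a) ∨ a) → (a ∨ ¬b))) = max(0, 1) = 1
¬a: Gödel ¬ of 0.4 = 0 (operand ≠ 0)
(b ∨ b) = max(0.2, 0.2) = 0.2
(¬a → (b ∨ b)): 0 ≤ 0.2, so result = 1
(a ∧ (¬a → (b ∨ b))) = min(0.4, 1) = 0.4
(((b → (¬b ∧ ¬b)) ∨ (((b ∨ a) ∨ a) → (a ∨ ¬b))) → (a ∧ (¬a → (b ∨ b)))): 1 > 0.4, so result = 0.4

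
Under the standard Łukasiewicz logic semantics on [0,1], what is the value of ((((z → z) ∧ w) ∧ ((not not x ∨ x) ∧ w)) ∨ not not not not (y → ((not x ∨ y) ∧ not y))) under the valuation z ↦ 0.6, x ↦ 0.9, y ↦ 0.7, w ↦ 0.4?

(z → z): min(1, 1 − 0.6 + 0.6) = 1
((z → z) ∧ w) = min(1, 0.4) = 0.4
not x: Łukasiewicz ¬ gives 1 − 0.9 = 0.1
not not x: Łukasiewicz ¬ gives 1 − 0.1 = 0.9
(not not x ∨ x) = max(0.9, 0.9) = 0.9
((not not x ∨ x) ∧ w) = min(0.9, 0.4) = 0.4
(((z → z) ∧ w) ∧ ((not not x ∨ x) ∧ w)) = min(0.4, 0.4) = 0.4
not x: Łukasiewicz ¬ gives 1 − 0.9 = 0.1
(not x ∨ y) = max(0.1, 0.7) = 0.7
not y: Łukasiewicz ¬ gives 1 − 0.7 = 0.3
((not x ∨ y) ∧ not y) = min(0.7, 0.3) = 0.3
(y → ((not x ∨ y) ∧ not y)): min(1, 1 − 0.7 + 0.3) = 0.6
not (y → ((not x ∨ y) ∧ not y)): Łukasiewicz ¬ gives 1 − 0.6 = 0.4
not not (y → ((not x ∨ y) ∧ not y)): Łukasiewicz ¬ gives 1 − 0.4 = 0.6
not not not (y → ((not x ∨ y) ∧ not y)): Łukasiewicz ¬ gives 1 − 0.6 = 0.4
not not not not (y → ((not x ∨ y) ∧ not y)): Łukasiewicz ¬ gives 1 − 0.4 = 0.6
((((z → z) ∧ w) ∧ ((not not x ∨ x) ∧ w)) ∨ not not not not (y → ((not x ∨ y) ∧ not y))) = max(0.4, 0.6) = 0.6

0.60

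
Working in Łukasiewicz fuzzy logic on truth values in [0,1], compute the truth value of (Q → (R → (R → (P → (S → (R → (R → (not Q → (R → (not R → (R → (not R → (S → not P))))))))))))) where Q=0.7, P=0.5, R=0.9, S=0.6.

not Q: Łukasiewicz ¬ gives 1 − 0.7 = 0.3
not R: Łukasiewicz ¬ gives 1 − 0.9 = 0.1
not R: Łukasiewicz ¬ gives 1 − 0.9 = 0.1
not P: Łukasiewicz ¬ gives 1 − 0.5 = 0.5
(S → not P): min(1, 1 − 0.6 + 0.5) = 0.9
(not R → (S → not P)): min(1, 1 − 0.1 + 0.9) = 1
(R → (not R → (S → not P))): min(1, 1 − 0.9 + 1) = 1
(not R → (R → (not R → (S → not P)))): min(1, 1 − 0.1 + 1) = 1
(R → (not R → (R → (not R → (S → not P))))): min(1, 1 − 0.9 + 1) = 1
(not Q → (R → (not R → (R → (not R → (S → not P)))))): min(1, 1 − 0.3 + 1) = 1
(R → (not Q → (R → (not R → (R → (not R → (S → not P))))))): min(1, 1 − 0.9 + 1) = 1
(R → (R → (not Q → (R → (not R → (R → (not R → (S → not P)))))))): min(1, 1 − 0.9 + 1) = 1
(S → (R → (R → (not Q → (R → (not R → (R → (not R → (S → not P))))))))): min(1, 1 − 0.6 + 1) = 1
(P → (S → (R → (R → (not Q → (R → (not R → (R → (not R → (S → not P)))))))))): min(1, 1 − 0.5 + 1) = 1
(R → (P → (S → (R → (R → (not Q → (R → (not R → (R → (not R → (S → not P))))))))))): min(1, 1 − 0.9 + 1) = 1
(R → (R → (P → (S → (R → (R → (not Q → (R → (not R → (R → (not R → (S → not P)))))))))))): min(1, 1 − 0.9 + 1) = 1
(Q → (R → (R → (P → (S → (R → (R → (not Q → (R → (not R → (R → (not R → (S → not P))))))))))))): min(1, 1 − 0.7 + 1) = 1

1.00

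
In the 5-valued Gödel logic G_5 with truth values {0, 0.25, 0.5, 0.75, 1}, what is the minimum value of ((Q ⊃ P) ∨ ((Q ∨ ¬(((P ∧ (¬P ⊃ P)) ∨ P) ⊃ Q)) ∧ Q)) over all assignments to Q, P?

The minimum is attained at Q = 0.25, P = 0:
  (Q ⊃ P): 0.25 > 0, so result = 0
  ¬P: Gödel ¬ of 0 = 1 (operand is 0)
  (¬P ⊃ P): 1 > 0, so result = 0
  (P ∧ (¬P ⊃ P)) = min(0, 0) = 0
  ((P ∧ (¬P ⊃ P)) ∨ P) = max(0, 0) = 0
  (((P ∧ (¬P ⊃ P)) ∨ P) ⊃ Q): 0 ≤ 0.25, so result = 1
  ¬(((P ∧ (¬P ⊃ P)) ∨ P) ⊃ Q): Gödel ¬ of 1 = 0 (operand ≠ 0)
  (Q ∨ ¬(((P ∧ (¬P ⊃ P)) ∨ P) ⊃ Q)) = max(0.25, 0) = 0.25
  ((Q ∨ ¬(((P ∧ (¬P ⊃ P)) ∨ P) ⊃ Q)) ∧ Q) = min(0.25, 0.25) = 0.25
  ((Q ⊃ P) ∨ ((Q ∨ ¬(((P ∧ (¬P ⊃ P)) ∨ P) ⊃ Q)) ∧ Q)) = max(0, 0.25) = 0.25
Checking all 25 assignments confirms none give a value below 0.25.

0.25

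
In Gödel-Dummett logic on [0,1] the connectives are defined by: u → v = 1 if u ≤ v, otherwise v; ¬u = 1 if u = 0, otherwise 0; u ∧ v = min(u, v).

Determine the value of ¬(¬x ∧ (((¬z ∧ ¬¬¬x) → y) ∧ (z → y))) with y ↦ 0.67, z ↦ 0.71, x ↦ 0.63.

¬x: Gödel ¬ of 0.63 = 0 (operand ≠ 0)
¬z: Gödel ¬ of 0.71 = 0 (operand ≠ 0)
¬x: Gödel ¬ of 0.63 = 0 (operand ≠ 0)
¬¬x: Gödel ¬ of 0 = 1 (operand is 0)
¬¬¬x: Gödel ¬ of 1 = 0 (operand ≠ 0)
(¬z ∧ ¬¬¬x) = min(0, 0) = 0
((¬z ∧ ¬¬¬x) → y): 0 ≤ 0.67, so result = 1
(z → y): 0.71 > 0.67, so result = 0.67
(((¬z ∧ ¬¬¬x) → y) ∧ (z → y)) = min(1, 0.67) = 0.67
(¬x ∧ (((¬z ∧ ¬¬¬x) → y) ∧ (z → y))) = min(0, 0.67) = 0
¬(¬x ∧ (((¬z ∧ ¬¬¬x) → y) ∧ (z → y))): Gödel ¬ of 0 = 1 (operand is 0)

1.00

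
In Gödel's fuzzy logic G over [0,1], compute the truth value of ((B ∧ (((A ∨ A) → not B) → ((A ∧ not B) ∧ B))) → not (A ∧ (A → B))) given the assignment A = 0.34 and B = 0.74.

0.00

(A ∨ A) = max(0.34, 0.34) = 0.34
not B: Gödel ¬ of 0.74 = 0 (operand ≠ 0)
((A ∨ A) → not B): 0.34 > 0, so result = 0
not B: Gödel ¬ of 0.74 = 0 (operand ≠ 0)
(A ∧ not B) = min(0.34, 0) = 0
((A ∧ not B) ∧ B) = min(0, 0.74) = 0
(((A ∨ A) → not B) → ((A ∧ not B) ∧ B)): 0 ≤ 0, so result = 1
(B ∧ (((A ∨ A) → not B) → ((A ∧ not B) ∧ B))) = min(0.74, 1) = 0.74
(A → B): 0.34 ≤ 0.74, so result = 1
(A ∧ (A → B)) = min(0.34, 1) = 0.34
not (A ∧ (A → B)): Gödel ¬ of 0.34 = 0 (operand ≠ 0)
((B ∧ (((A ∨ A) → not B) → ((A ∧ not B) ∧ B))) → not (A ∧ (A → B))): 0.74 > 0, so result = 0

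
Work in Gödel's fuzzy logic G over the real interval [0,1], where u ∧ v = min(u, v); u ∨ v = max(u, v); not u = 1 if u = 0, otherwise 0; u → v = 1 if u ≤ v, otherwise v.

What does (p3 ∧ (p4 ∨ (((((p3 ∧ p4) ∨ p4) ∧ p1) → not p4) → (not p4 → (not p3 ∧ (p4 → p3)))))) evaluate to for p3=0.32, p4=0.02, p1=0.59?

0.32

(p3 ∧ p4) = min(0.32, 0.02) = 0.02
((p3 ∧ p4) ∨ p4) = max(0.02, 0.02) = 0.02
(((p3 ∧ p4) ∨ p4) ∧ p1) = min(0.02, 0.59) = 0.02
not p4: Gödel ¬ of 0.02 = 0 (operand ≠ 0)
((((p3 ∧ p4) ∨ p4) ∧ p1) → not p4): 0.02 > 0, so result = 0
not p4: Gödel ¬ of 0.02 = 0 (operand ≠ 0)
not p3: Gödel ¬ of 0.32 = 0 (operand ≠ 0)
(p4 → p3): 0.02 ≤ 0.32, so result = 1
(not p3 ∧ (p4 → p3)) = min(0, 1) = 0
(not p4 → (not p3 ∧ (p4 → p3))): 0 ≤ 0, so result = 1
(((((p3 ∧ p4) ∨ p4) ∧ p1) → not p4) → (not p4 → (not p3 ∧ (p4 → p3)))): 0 ≤ 1, so result = 1
(p4 ∨ (((((p3 ∧ p4) ∨ p4) ∧ p1) → not p4) → (not p4 → (not p3 ∧ (p4 → p3))))) = max(0.02, 1) = 1
(p3 ∧ (p4 ∨ (((((p3 ∧ p4) ∨ p4) ∧ p1) → not p4) → (not p4 → (not p3 ∧ (p4 → p3)))))) = min(0.32, 1) = 0.32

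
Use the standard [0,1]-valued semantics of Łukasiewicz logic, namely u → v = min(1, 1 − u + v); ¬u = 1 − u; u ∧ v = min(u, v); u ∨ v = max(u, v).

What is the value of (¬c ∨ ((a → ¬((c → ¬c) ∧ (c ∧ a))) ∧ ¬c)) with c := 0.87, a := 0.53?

¬c: Łukasiewicz ¬ gives 1 − 0.87 = 0.13
¬c: Łukasiewicz ¬ gives 1 − 0.87 = 0.13
(c → ¬c): min(1, 1 − 0.87 + 0.13) = 0.26
(c ∧ a) = min(0.87, 0.53) = 0.53
((c → ¬c) ∧ (c ∧ a)) = min(0.26, 0.53) = 0.26
¬((c → ¬c) ∧ (c ∧ a)): Łukasiewicz ¬ gives 1 − 0.26 = 0.74
(a → ¬((c → ¬c) ∧ (c ∧ a))): min(1, 1 − 0.53 + 0.74) = 1
¬c: Łukasiewicz ¬ gives 1 − 0.87 = 0.13
((a → ¬((c → ¬c) ∧ (c ∧ a))) ∧ ¬c) = min(1, 0.13) = 0.13
(¬c ∨ ((a → ¬((c → ¬c) ∧ (c ∧ a))) ∧ ¬c)) = max(0.13, 0.13) = 0.13

0.13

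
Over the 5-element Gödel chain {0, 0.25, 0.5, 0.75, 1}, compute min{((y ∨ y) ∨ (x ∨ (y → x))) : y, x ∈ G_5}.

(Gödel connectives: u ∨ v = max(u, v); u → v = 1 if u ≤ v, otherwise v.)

0.25

The minimum is attained at y = 0.25, x = 0:
  (y ∨ y) = max(0.25, 0.25) = 0.25
  (y → x): 0.25 > 0, so result = 0
  (x ∨ (y → x)) = max(0, 0) = 0
  ((y ∨ y) ∨ (x ∨ (y → x))) = max(0.25, 0) = 0.25
Checking all 25 assignments confirms none give a value below 0.25.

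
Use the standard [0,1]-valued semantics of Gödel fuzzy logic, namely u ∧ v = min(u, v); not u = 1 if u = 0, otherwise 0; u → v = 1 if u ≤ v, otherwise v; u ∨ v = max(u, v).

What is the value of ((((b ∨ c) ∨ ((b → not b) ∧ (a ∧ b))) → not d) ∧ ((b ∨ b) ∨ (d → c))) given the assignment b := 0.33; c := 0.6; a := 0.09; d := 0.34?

0.00

(b ∨ c) = max(0.33, 0.6) = 0.6
not b: Gödel ¬ of 0.33 = 0 (operand ≠ 0)
(b → not b): 0.33 > 0, so result = 0
(a ∧ b) = min(0.09, 0.33) = 0.09
((b → not b) ∧ (a ∧ b)) = min(0, 0.09) = 0
((b ∨ c) ∨ ((b → not b) ∧ (a ∧ b))) = max(0.6, 0) = 0.6
not d: Gödel ¬ of 0.34 = 0 (operand ≠ 0)
(((b ∨ c) ∨ ((b → not b) ∧ (a ∧ b))) → not d): 0.6 > 0, so result = 0
(b ∨ b) = max(0.33, 0.33) = 0.33
(d → c): 0.34 ≤ 0.6, so result = 1
((b ∨ b) ∨ (d → c)) = max(0.33, 1) = 1
((((b ∨ c) ∨ ((b → not b) ∧ (a ∧ b))) → not d) ∧ ((b ∨ b) ∨ (d → c))) = min(0, 1) = 0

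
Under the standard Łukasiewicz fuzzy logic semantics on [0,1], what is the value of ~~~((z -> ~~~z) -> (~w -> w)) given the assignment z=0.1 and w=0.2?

0.60

~z: Łukasiewicz ¬ gives 1 − 0.1 = 0.9
~~z: Łukasiewicz ¬ gives 1 − 0.9 = 0.1
~~~z: Łukasiewicz ¬ gives 1 − 0.1 = 0.9
(z -> ~~~z): min(1, 1 − 0.1 + 0.9) = 1
~w: Łukasiewicz ¬ gives 1 − 0.2 = 0.8
(~w -> w): min(1, 1 − 0.8 + 0.2) = 0.4
((z -> ~~~z) -> (~w -> w)): min(1, 1 − 1 + 0.4) = 0.4
~((z -> ~~~z) -> (~w -> w)): Łukasiewicz ¬ gives 1 − 0.4 = 0.6
~~((z -> ~~~z) -> (~w -> w)): Łukasiewicz ¬ gives 1 − 0.6 = 0.4
~~~((z -> ~~~z) -> (~w -> w)): Łukasiewicz ¬ gives 1 − 0.4 = 0.6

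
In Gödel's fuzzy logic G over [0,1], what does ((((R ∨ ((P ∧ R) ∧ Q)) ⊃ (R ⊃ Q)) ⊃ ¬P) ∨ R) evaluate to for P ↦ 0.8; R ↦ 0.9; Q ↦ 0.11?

0.90

(P ∧ R) = min(0.8, 0.9) = 0.8
((P ∧ R) ∧ Q) = min(0.8, 0.11) = 0.11
(R ∨ ((P ∧ R) ∧ Q)) = max(0.9, 0.11) = 0.9
(R ⊃ Q): 0.9 > 0.11, so result = 0.11
((R ∨ ((P ∧ R) ∧ Q)) ⊃ (R ⊃ Q)): 0.9 > 0.11, so result = 0.11
¬P: Gödel ¬ of 0.8 = 0 (operand ≠ 0)
(((R ∨ ((P ∧ R) ∧ Q)) ⊃ (R ⊃ Q)) ⊃ ¬P): 0.11 > 0, so result = 0
((((R ∨ ((P ∧ R) ∧ Q)) ⊃ (R ⊃ Q)) ⊃ ¬P) ∨ R) = max(0, 0.9) = 0.9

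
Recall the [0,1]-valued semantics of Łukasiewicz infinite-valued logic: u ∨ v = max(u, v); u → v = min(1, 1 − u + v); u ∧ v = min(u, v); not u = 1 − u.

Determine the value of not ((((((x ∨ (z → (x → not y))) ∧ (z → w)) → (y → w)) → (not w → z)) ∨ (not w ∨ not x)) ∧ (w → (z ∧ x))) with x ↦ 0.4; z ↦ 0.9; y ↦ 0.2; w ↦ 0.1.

0.00

not y: Łukasiewicz ¬ gives 1 − 0.2 = 0.8
(x → not y): min(1, 1 − 0.4 + 0.8) = 1
(z → (x → not y)): min(1, 1 − 0.9 + 1) = 1
(x ∨ (z → (x → not y))) = max(0.4, 1) = 1
(z → w): min(1, 1 − 0.9 + 0.1) = 0.2
((x ∨ (z → (x → not y))) ∧ (z → w)) = min(1, 0.2) = 0.2
(y → w): min(1, 1 − 0.2 + 0.1) = 0.9
(((x ∨ (z → (x → not y))) ∧ (z → w)) → (y → w)): min(1, 1 − 0.2 + 0.9) = 1
not w: Łukasiewicz ¬ gives 1 − 0.1 = 0.9
(not w → z): min(1, 1 − 0.9 + 0.9) = 1
((((x ∨ (z → (x → not y))) ∧ (z → w)) → (y → w)) → (not w → z)): min(1, 1 − 1 + 1) = 1
not w: Łukasiewicz ¬ gives 1 − 0.1 = 0.9
not x: Łukasiewicz ¬ gives 1 − 0.4 = 0.6
(not w ∨ not x) = max(0.9, 0.6) = 0.9
(((((x ∨ (z → (x → not y))) ∧ (z → w)) → (y → w)) → (not w → z)) ∨ (not w ∨ not x)) = max(1, 0.9) = 1
(z ∧ x) = min(0.9, 0.4) = 0.4
(w → (z ∧ x)): min(1, 1 − 0.1 + 0.4) = 1
((((((x ∨ (z → (x → not y))) ∧ (z → w)) → (y → w)) → (not w → z)) ∨ (not w ∨ not x)) ∧ (w → (z ∧ x))) = min(1, 1) = 1
not ((((((x ∨ (z → (x → not y))) ∧ (z → w)) → (y → w)) → (not w → z)) ∨ (not w ∨ not x)) ∧ (w → (z ∧ x))): Łukasiewicz ¬ gives 1 − 1 = 0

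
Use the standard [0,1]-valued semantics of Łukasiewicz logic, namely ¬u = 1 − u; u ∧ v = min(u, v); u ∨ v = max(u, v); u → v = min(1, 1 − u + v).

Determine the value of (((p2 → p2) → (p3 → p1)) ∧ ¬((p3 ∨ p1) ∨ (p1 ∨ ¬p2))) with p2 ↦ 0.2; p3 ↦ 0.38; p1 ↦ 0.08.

0.20

(p2 → p2): min(1, 1 − 0.2 + 0.2) = 1
(p3 → p1): min(1, 1 − 0.38 + 0.08) = 0.7
((p2 → p2) → (p3 → p1)): min(1, 1 − 1 + 0.7) = 0.7
(p3 ∨ p1) = max(0.38, 0.08) = 0.38
¬p2: Łukasiewicz ¬ gives 1 − 0.2 = 0.8
(p1 ∨ ¬p2) = max(0.08, 0.8) = 0.8
((p3 ∨ p1) ∨ (p1 ∨ ¬p2)) = max(0.38, 0.8) = 0.8
¬((p3 ∨ p1) ∨ (p1 ∨ ¬p2)): Łukasiewicz ¬ gives 1 − 0.8 = 0.2
(((p2 → p2) → (p3 → p1)) ∧ ¬((p3 ∨ p1) ∨ (p1 ∨ ¬p2))) = min(0.7, 0.2) = 0.2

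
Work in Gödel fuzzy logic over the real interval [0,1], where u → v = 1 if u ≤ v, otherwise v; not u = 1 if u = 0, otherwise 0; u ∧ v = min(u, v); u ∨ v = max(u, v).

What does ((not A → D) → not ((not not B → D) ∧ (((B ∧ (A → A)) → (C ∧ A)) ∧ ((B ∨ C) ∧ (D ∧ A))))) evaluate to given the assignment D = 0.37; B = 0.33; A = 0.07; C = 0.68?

not A: Gödel ¬ of 0.07 = 0 (operand ≠ 0)
(not A → D): 0 ≤ 0.37, so result = 1
not B: Gödel ¬ of 0.33 = 0 (operand ≠ 0)
not not B: Gödel ¬ of 0 = 1 (operand is 0)
(not not B → D): 1 > 0.37, so result = 0.37
(A → A): 0.07 ≤ 0.07, so result = 1
(B ∧ (A → A)) = min(0.33, 1) = 0.33
(C ∧ A) = min(0.68, 0.07) = 0.07
((B ∧ (A → A)) → (C ∧ A)): 0.33 > 0.07, so result = 0.07
(B ∨ C) = max(0.33, 0.68) = 0.68
(D ∧ A) = min(0.37, 0.07) = 0.07
((B ∨ C) ∧ (D ∧ A)) = min(0.68, 0.07) = 0.07
(((B ∧ (A → A)) → (C ∧ A)) ∧ ((B ∨ C) ∧ (D ∧ A))) = min(0.07, 0.07) = 0.07
((not not B → D) ∧ (((B ∧ (A → A)) → (C ∧ A)) ∧ ((B ∨ C) ∧ (D ∧ A)))) = min(0.37, 0.07) = 0.07
not ((not not B → D) ∧ (((B ∧ (A → A)) → (C ∧ A)) ∧ ((B ∨ C) ∧ (D ∧ A)))): Gödel ¬ of 0.07 = 0 (operand ≠ 0)
((not A → D) → not ((not not B → D) ∧ (((B ∧ (A → A)) → (C ∧ A)) ∧ ((B ∨ C) ∧ (D ∧ A))))): 1 > 0, so result = 0

0.00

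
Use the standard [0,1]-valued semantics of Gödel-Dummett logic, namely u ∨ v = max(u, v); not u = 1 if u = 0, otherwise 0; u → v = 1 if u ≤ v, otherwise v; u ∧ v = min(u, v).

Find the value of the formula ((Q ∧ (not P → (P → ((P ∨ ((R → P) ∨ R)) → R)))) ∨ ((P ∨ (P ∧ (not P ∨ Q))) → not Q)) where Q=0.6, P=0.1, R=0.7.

not P: Gödel ¬ of 0.1 = 0 (operand ≠ 0)
(R → P): 0.7 > 0.1, so result = 0.1
((R → P) ∨ R) = max(0.1, 0.7) = 0.7
(P ∨ ((R → P) ∨ R)) = max(0.1, 0.7) = 0.7
((P ∨ ((R → P) ∨ R)) → R): 0.7 ≤ 0.7, so result = 1
(P → ((P ∨ ((R → P) ∨ R)) → R)): 0.1 ≤ 1, so result = 1
(not P → (P → ((P ∨ ((R → P) ∨ R)) → R))): 0 ≤ 1, so result = 1
(Q ∧ (not P → (P → ((P ∨ ((R → P) ∨ R)) → R)))) = min(0.6, 1) = 0.6
not P: Gödel ¬ of 0.1 = 0 (operand ≠ 0)
(not P ∨ Q) = max(0, 0.6) = 0.6
(P ∧ (not P ∨ Q)) = min(0.1, 0.6) = 0.1
(P ∨ (P ∧ (not P ∨ Q))) = max(0.1, 0.1) = 0.1
not Q: Gödel ¬ of 0.6 = 0 (operand ≠ 0)
((P ∨ (P ∧ (not P ∨ Q))) → not Q): 0.1 > 0, so result = 0
((Q ∧ (not P → (P → ((P ∨ ((R → P) ∨ R)) → R)))) ∨ ((P ∨ (P ∧ (not P ∨ Q))) → not Q)) = max(0.6, 0) = 0.6

0.60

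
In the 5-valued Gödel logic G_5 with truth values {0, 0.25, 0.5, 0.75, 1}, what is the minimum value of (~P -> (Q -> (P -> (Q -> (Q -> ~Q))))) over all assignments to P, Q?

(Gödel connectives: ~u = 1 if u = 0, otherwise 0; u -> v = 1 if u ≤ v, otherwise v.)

1.00

Every assignment gives 1. For instance at P = 0, Q = 0:
  ~P: Gödel ¬ of 0 = 1 (operand is 0)
  ~Q: Gödel ¬ of 0 = 1 (operand is 0)
  (Q -> ~Q): 0 ≤ 1, so result = 1
  (Q -> (Q -> ~Q)): 0 ≤ 1, so result = 1
  (P -> (Q -> (Q -> ~Q))): 0 ≤ 1, so result = 1
  (Q -> (P -> (Q -> (Q -> ~Q)))): 0 ≤ 1, so result = 1
  (~P -> (Q -> (P -> (Q -> (Q -> ~Q))))): 1 ≤ 1, so result = 1
All 25 assignments give value 1 — the formula is a G_5-tautology.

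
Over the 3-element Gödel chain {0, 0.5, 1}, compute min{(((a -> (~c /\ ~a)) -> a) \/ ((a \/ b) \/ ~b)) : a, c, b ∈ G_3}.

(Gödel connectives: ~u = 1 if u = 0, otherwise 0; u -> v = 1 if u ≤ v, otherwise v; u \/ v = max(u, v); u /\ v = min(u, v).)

The minimum is attained at a = 0, c = 0, b = 0.5:
  ~c: Gödel ¬ of 0 = 1 (operand is 0)
  ~a: Gödel ¬ of 0 = 1 (operand is 0)
  (~c /\ ~a) = min(1, 1) = 1
  (a -> (~c /\ ~a)): 0 ≤ 1, so result = 1
  ((a -> (~c /\ ~a)) -> a): 1 > 0, so result = 0
  (a \/ b) = max(0, 0.5) = 0.5
  ~b: Gödel ¬ of 0.5 = 0 (operand ≠ 0)
  ((a \/ b) \/ ~b) = max(0.5, 0) = 0.5
  (((a -> (~c /\ ~a)) -> a) \/ ((a \/ b) \/ ~b)) = max(0, 0.5) = 0.5
Checking all 27 assignments confirms none give a value below 0.50.

0.50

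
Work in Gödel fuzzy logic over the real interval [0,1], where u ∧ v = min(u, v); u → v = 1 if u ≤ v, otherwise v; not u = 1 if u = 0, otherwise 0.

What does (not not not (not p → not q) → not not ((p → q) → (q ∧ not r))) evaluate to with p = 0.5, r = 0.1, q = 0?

1.00

not p: Gödel ¬ of 0.5 = 0 (operand ≠ 0)
not q: Gödel ¬ of 0 = 1 (operand is 0)
(not p → not q): 0 ≤ 1, so result = 1
not (not p → not q): Gödel ¬ of 1 = 0 (operand ≠ 0)
not not (not p → not q): Gödel ¬ of 0 = 1 (operand is 0)
not not not (not p → not q): Gödel ¬ of 1 = 0 (operand ≠ 0)
(p → q): 0.5 > 0, so result = 0
not r: Gödel ¬ of 0.1 = 0 (operand ≠ 0)
(q ∧ not r) = min(0, 0) = 0
((p → q) → (q ∧ not r)): 0 ≤ 0, so result = 1
not ((p → q) → (q ∧ not r)): Gödel ¬ of 1 = 0 (operand ≠ 0)
not not ((p → q) → (q ∧ not r)): Gödel ¬ of 0 = 1 (operand is 0)
(not not not (not p → not q) → not not ((p → q) → (q ∧ not r))): 0 ≤ 1, so result = 1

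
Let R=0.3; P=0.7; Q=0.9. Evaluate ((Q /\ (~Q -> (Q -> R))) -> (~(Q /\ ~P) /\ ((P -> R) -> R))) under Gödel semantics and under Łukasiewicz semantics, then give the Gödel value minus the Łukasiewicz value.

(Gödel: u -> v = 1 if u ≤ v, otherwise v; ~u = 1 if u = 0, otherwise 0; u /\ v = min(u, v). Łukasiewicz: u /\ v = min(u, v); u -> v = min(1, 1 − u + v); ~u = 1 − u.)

Gödel evaluation:
  ~Q: Gödel ¬ of 0.9 = 0 (operand ≠ 0)
  (Q -> R): 0.9 > 0.3, so result = 0.3
  (~Q -> (Q -> R)): 0 ≤ 0.3, so result = 1
  (Q /\ (~Q -> (Q -> R))) = min(0.9, 1) = 0.9
  ~P: Gödel ¬ of 0.7 = 0 (operand ≠ 0)
  (Q /\ ~P) = min(0.9, 0) = 0
  ~(Q /\ ~P): Gödel ¬ of 0 = 1 (operand is 0)
  (P -> R): 0.7 > 0.3, so result = 0.3
  ((P -> R) -> R): 0.3 ≤ 0.3, so result = 1
  (~(Q /\ ~P) /\ ((P -> R) -> R)) = min(1, 1) = 1
  ((Q /\ (~Q -> (Q -> R))) -> (~(Q /\ ~P) /\ ((P -> R) -> R))): 0.9 ≤ 1, so result = 1
  Gödel value = 1
Łukasiewicz evaluation:
  ~Q: Łukasiewicz ¬ gives 1 − 0.9 = 0.1
  (Q -> R): min(1, 1 − 0.9 + 0.3) = 0.4
  (~Q -> (Q -> R)): min(1, 1 − 0.1 + 0.4) = 1
  (Q /\ (~Q -> (Q -> R))) = min(0.9, 1) = 0.9
  ~P: Łukasiewicz ¬ gives 1 − 0.7 = 0.3
  (Q /\ ~P) = min(0.9, 0.3) = 0.3
  ~(Q /\ ~P): Łukasiewicz ¬ gives 1 − 0.3 = 0.7
  (P -> R): min(1, 1 − 0.7 + 0.3) = 0.6
  ((P -> R) -> R): min(1, 1 − 0.6 + 0.3) = 0.7
  (~(Q /\ ~P) /\ ((P -> R) -> R)) = min(0.7, 0.7) = 0.7
  ((Q /\ (~Q -> (Q -> R))) -> (~(Q /\ ~P) /\ ((P -> R) -> R))): min(1, 1 − 0.9 + 0.7) = 0.8
  Łukasiewicz value = 0.8
Difference: 1 − 0.8 = 0.20

0.20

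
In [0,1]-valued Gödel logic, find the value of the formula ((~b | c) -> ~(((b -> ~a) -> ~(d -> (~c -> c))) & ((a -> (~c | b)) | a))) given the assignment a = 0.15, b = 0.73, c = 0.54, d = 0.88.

0.00

~b: Gödel ¬ of 0.73 = 0 (operand ≠ 0)
(~b | c) = max(0, 0.54) = 0.54
~a: Gödel ¬ of 0.15 = 0 (operand ≠ 0)
(b -> ~a): 0.73 > 0, so result = 0
~c: Gödel ¬ of 0.54 = 0 (operand ≠ 0)
(~c -> c): 0 ≤ 0.54, so result = 1
(d -> (~c -> c)): 0.88 ≤ 1, so result = 1
~(d -> (~c -> c)): Gödel ¬ of 1 = 0 (operand ≠ 0)
((b -> ~a) -> ~(d -> (~c -> c))): 0 ≤ 0, so result = 1
~c: Gödel ¬ of 0.54 = 0 (operand ≠ 0)
(~c | b) = max(0, 0.73) = 0.73
(a -> (~c | b)): 0.15 ≤ 0.73, so result = 1
((a -> (~c | b)) | a) = max(1, 0.15) = 1
(((b -> ~a) -> ~(d -> (~c -> c))) & ((a -> (~c | b)) | a)) = min(1, 1) = 1
~(((b -> ~a) -> ~(d -> (~c -> c))) & ((a -> (~c | b)) | a)): Gödel ¬ of 1 = 0 (operand ≠ 0)
((~b | c) -> ~(((b -> ~a) -> ~(d -> (~c -> c))) & ((a -> (~c | b)) | a))): 0.54 > 0, so result = 0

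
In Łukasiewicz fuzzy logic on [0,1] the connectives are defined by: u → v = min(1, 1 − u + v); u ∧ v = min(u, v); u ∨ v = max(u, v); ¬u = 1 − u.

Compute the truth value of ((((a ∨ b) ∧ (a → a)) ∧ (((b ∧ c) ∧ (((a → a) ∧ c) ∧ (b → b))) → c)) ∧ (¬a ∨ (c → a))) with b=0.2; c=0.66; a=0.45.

0.45

(a ∨ b) = max(0.45, 0.2) = 0.45
(a → a): min(1, 1 − 0.45 + 0.45) = 1
((a ∨ b) ∧ (a → a)) = min(0.45, 1) = 0.45
(b ∧ c) = min(0.2, 0.66) = 0.2
(a → a): min(1, 1 − 0.45 + 0.45) = 1
((a → a) ∧ c) = min(1, 0.66) = 0.66
(b → b): min(1, 1 − 0.2 + 0.2) = 1
(((a → a) ∧ c) ∧ (b → b)) = min(0.66, 1) = 0.66
((b ∧ c) ∧ (((a → a) ∧ c) ∧ (b → b))) = min(0.2, 0.66) = 0.2
(((b ∧ c) ∧ (((a → a) ∧ c) ∧ (b → b))) → c): min(1, 1 − 0.2 + 0.66) = 1
(((a ∨ b) ∧ (a → a)) ∧ (((b ∧ c) ∧ (((a → a) ∧ c) ∧ (b → b))) → c)) = min(0.45, 1) = 0.45
¬a: Łukasiewicz ¬ gives 1 − 0.45 = 0.55
(c → a): min(1, 1 − 0.66 + 0.45) = 0.79
(¬a ∨ (c → a)) = max(0.55, 0.79) = 0.79
((((a ∨ b) ∧ (a → a)) ∧ (((b ∧ c) ∧ (((a → a) ∧ c) ∧ (b → b))) → c)) ∧ (¬a ∨ (c → a))) = min(0.45, 0.79) = 0.45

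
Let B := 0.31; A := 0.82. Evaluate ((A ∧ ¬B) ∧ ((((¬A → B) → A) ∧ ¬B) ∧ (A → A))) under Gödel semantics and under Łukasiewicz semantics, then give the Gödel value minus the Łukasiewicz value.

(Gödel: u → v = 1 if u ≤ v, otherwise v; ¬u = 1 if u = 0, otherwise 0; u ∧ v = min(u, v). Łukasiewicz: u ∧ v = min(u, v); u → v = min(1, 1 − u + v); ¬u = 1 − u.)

-0.69

Gödel evaluation:
  ¬B: Gödel ¬ of 0.31 = 0 (operand ≠ 0)
  (A ∧ ¬B) = min(0.82, 0) = 0
  ¬A: Gödel ¬ of 0.82 = 0 (operand ≠ 0)
  (¬A → B): 0 ≤ 0.31, so result = 1
  ((¬A → B) → A): 1 > 0.82, so result = 0.82
  ¬B: Gödel ¬ of 0.31 = 0 (operand ≠ 0)
  (((¬A → B) → A) ∧ ¬B) = min(0.82, 0) = 0
  (A → A): 0.82 ≤ 0.82, so result = 1
  ((((¬A → B) → A) ∧ ¬B) ∧ (A → A)) = min(0, 1) = 0
  ((A ∧ ¬B) ∧ ((((¬A → B) → A) ∧ ¬B) ∧ (A → A))) = min(0, 0) = 0
  Gödel value = 0
Łukasiewicz evaluation:
  ¬B: Łukasiewicz ¬ gives 1 − 0.31 = 0.69
  (A ∧ ¬B) = min(0.82, 0.69) = 0.69
  ¬A: Łukasiewicz ¬ gives 1 − 0.82 = 0.18
  (¬A → B): min(1, 1 − 0.18 + 0.31) = 1
  ((¬A → B) → A): min(1, 1 − 1 + 0.82) = 0.82
  ¬B: Łukasiewicz ¬ gives 1 − 0.31 = 0.69
  (((¬A → B) → A) ∧ ¬B) = min(0.82, 0.69) = 0.69
  (A → A): min(1, 1 − 0.82 + 0.82) = 1
  ((((¬A → B) → A) ∧ ¬B) ∧ (A → A)) = min(0.69, 1) = 0.69
  ((A ∧ ¬B) ∧ ((((¬A → B) → A) ∧ ¬B) ∧ (A → A))) = min(0.69, 0.69) = 0.69
  Łukasiewicz value = 0.69
Difference: 0 − 0.69 = -0.69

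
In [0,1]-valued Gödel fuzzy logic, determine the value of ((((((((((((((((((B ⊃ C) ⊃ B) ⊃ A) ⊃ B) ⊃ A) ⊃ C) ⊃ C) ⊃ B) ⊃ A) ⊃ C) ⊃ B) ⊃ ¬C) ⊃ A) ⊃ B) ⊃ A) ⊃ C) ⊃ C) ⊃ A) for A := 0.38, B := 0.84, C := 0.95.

0.38

(B ⊃ C): 0.84 ≤ 0.95, so result = 1
((B ⊃ C) ⊃ B): 1 > 0.84, so result = 0.84
(((B ⊃ C) ⊃ B) ⊃ A): 0.84 > 0.38, so result = 0.38
((((B ⊃ C) ⊃ B) ⊃ A) ⊃ B): 0.38 ≤ 0.84, so result = 1
(((((B ⊃ C) ⊃ B) ⊃ A) ⊃ B) ⊃ A): 1 > 0.38, so result = 0.38
((((((B ⊃ C) ⊃ B) ⊃ A) ⊃ B) ⊃ A) ⊃ C): 0.38 ≤ 0.95, so result = 1
(((((((B ⊃ C) ⊃ B) ⊃ A) ⊃ B) ⊃ A) ⊃ C) ⊃ C): 1 > 0.95, so result = 0.95
((((((((B ⊃ C) ⊃ B) ⊃ A) ⊃ B) ⊃ A) ⊃ C) ⊃ C) ⊃ B): 0.95 > 0.84, so result = 0.84
(((((((((B ⊃ C) ⊃ B) ⊃ A) ⊃ B) ⊃ A) ⊃ C) ⊃ C) ⊃ B) ⊃ A): 0.84 > 0.38, so result = 0.38
((((((((((B ⊃ C) ⊃ B) ⊃ A) ⊃ B) ⊃ A) ⊃ C) ⊃ C) ⊃ B) ⊃ A) ⊃ C): 0.38 ≤ 0.95, so result = 1
(((((((((((B ⊃ C) ⊃ B) ⊃ A) ⊃ B) ⊃ A) ⊃ C) ⊃ C) ⊃ B) ⊃ A) ⊃ C) ⊃ B): 1 > 0.84, so result = 0.84
¬C: Gödel ¬ of 0.95 = 0 (operand ≠ 0)
((((((((((((B ⊃ C) ⊃ B) ⊃ A) ⊃ B) ⊃ A) ⊃ C) ⊃ C) ⊃ B) ⊃ A) ⊃ C) ⊃ B) ⊃ ¬C): 0.84 > 0, so result = 0
(((((((((((((B ⊃ C) ⊃ B) ⊃ A) ⊃ B) ⊃ A) ⊃ C) ⊃ C) ⊃ B) ⊃ A) ⊃ C) ⊃ B) ⊃ ¬C) ⊃ A): 0 ≤ 0.38, so result = 1
((((((((((((((B ⊃ C) ⊃ B) ⊃ A) ⊃ B) ⊃ A) ⊃ C) ⊃ C) ⊃ B) ⊃ A) ⊃ C) ⊃ B) ⊃ ¬C) ⊃ A) ⊃ B): 1 > 0.84, so result = 0.84
(((((((((((((((B ⊃ C) ⊃ B) ⊃ A) ⊃ B) ⊃ A) ⊃ C) ⊃ C) ⊃ B) ⊃ A) ⊃ C) ⊃ B) ⊃ ¬C) ⊃ A) ⊃ B) ⊃ A): 0.84 > 0.38, so result = 0.38
((((((((((((((((B ⊃ C) ⊃ B) ⊃ A) ⊃ B) ⊃ A) ⊃ C) ⊃ C) ⊃ B) ⊃ A) ⊃ C) ⊃ B) ⊃ ¬C) ⊃ A) ⊃ B) ⊃ A) ⊃ C): 0.38 ≤ 0.95, so result = 1
(((((((((((((((((B ⊃ C) ⊃ B) ⊃ A) ⊃ B) ⊃ A) ⊃ C) ⊃ C) ⊃ B) ⊃ A) ⊃ C) ⊃ B) ⊃ ¬C) ⊃ A) ⊃ B) ⊃ A) ⊃ C) ⊃ C): 1 > 0.95, so result = 0.95
((((((((((((((((((B ⊃ C) ⊃ B) ⊃ A) ⊃ B) ⊃ A) ⊃ C) ⊃ C) ⊃ B) ⊃ A) ⊃ C) ⊃ B) ⊃ ¬C) ⊃ A) ⊃ B) ⊃ A) ⊃ C) ⊃ C) ⊃ A): 0.95 > 0.38, so result = 0.38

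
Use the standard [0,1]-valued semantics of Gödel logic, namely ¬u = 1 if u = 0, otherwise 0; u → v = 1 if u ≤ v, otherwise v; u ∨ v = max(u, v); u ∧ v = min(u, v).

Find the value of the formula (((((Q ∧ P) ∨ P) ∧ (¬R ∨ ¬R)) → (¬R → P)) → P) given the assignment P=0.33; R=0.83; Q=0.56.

(Q ∧ P) = min(0.56, 0.33) = 0.33
((Q ∧ P) ∨ P) = max(0.33, 0.33) = 0.33
¬R: Gödel ¬ of 0.83 = 0 (operand ≠ 0)
¬R: Gödel ¬ of 0.83 = 0 (operand ≠ 0)
(¬R ∨ ¬R) = max(0, 0) = 0
(((Q ∧ P) ∨ P) ∧ (¬R ∨ ¬R)) = min(0.33, 0) = 0
¬R: Gödel ¬ of 0.83 = 0 (operand ≠ 0)
(¬R → P): 0 ≤ 0.33, so result = 1
((((Q ∧ P) ∨ P) ∧ (¬R ∨ ¬R)) → (¬R → P)): 0 ≤ 1, so result = 1
(((((Q ∧ P) ∨ P) ∧ (¬R ∨ ¬R)) → (¬R → P)) → P): 1 > 0.33, so result = 0.33

0.33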